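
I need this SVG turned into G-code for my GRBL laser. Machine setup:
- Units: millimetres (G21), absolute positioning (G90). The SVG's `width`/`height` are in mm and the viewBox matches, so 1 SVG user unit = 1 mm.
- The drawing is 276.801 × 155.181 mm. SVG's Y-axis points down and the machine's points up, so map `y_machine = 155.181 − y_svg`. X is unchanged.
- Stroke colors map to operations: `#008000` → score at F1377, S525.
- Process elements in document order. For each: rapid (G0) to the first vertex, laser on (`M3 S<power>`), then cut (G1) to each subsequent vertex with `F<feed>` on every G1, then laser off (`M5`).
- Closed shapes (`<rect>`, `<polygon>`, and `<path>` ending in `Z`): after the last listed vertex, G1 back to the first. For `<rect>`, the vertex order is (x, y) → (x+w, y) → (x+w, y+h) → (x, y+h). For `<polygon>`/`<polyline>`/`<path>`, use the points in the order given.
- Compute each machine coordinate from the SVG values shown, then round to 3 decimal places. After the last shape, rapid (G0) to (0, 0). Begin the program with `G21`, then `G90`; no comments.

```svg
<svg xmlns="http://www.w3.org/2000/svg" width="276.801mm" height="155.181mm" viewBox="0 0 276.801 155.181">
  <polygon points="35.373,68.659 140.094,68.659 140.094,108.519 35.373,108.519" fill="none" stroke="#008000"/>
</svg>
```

G21
G90
G0 X35.373 Y86.522
M3 S525
G1 X140.094 Y86.522 F1377
G1 X140.094 Y46.662 F1377
G1 X35.373 Y46.662 F1377
G1 X35.373 Y86.522 F1377
M5
G0 X0.000 Y0.000

1 u = 1 mm; y_m = 155.181 − y.

[1] `<polygon>` rectangle, #008000→score S525 F1377: (35.373,86.522) → (140.094,86.522) → (140.094,46.662) → (35.373,46.662) → (35.373,86.522) (closed)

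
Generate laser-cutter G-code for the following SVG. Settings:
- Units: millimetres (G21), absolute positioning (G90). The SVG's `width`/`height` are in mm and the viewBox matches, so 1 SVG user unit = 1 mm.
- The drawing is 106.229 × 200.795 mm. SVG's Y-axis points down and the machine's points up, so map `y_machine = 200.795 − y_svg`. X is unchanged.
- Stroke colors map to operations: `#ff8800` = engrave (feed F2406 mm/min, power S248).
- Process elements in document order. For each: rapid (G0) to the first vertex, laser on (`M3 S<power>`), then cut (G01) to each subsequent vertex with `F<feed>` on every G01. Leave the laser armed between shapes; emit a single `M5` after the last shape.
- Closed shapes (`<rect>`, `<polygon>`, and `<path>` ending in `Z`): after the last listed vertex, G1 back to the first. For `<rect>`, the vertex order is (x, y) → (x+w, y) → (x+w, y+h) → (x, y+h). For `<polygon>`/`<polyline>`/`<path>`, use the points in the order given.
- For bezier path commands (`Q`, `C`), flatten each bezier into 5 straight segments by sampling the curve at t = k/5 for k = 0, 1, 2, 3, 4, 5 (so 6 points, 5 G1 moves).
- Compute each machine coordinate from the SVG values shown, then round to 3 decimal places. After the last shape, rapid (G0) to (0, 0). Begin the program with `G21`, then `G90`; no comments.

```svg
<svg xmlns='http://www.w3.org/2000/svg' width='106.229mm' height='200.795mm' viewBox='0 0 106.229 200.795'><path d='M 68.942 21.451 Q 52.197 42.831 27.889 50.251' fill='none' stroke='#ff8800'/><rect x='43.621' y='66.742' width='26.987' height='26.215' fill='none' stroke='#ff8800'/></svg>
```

viewBox `0 0 106.229 200.795` with mm width/height → 1 unit = 1 mm. Flip: y_m = 200.795 − y_svg.

**Shape 1** — `<path>` quadratic bezier, stroke `#ff8800` → engrave (S248, F2406). Control points (SVG): P0=(68.942,21.451), P1=(52.197,42.831), P2=(27.889,50.251); sampled at t=k/5. Machine vertices: (68.942,179.344) → (61.941,171.350) → (54.336,164.474) → (46.125,158.714) → (37.310,154.070) → (27.889,150.544). Open path.

**Shape 2** — `<rect>` rectangle, stroke `#ff8800` → engrave (S248, F2406). Machine vertices: (43.621,134.053) → (70.608,134.053) → (70.608,107.838) → (43.621,107.838) → (43.621,134.053). Closed: final G1 returns to the first vertex.

G21
G90
G0 X68.942 Y179.344
M3 S248
G01 X61.941 Y171.350 F2406
G01 X54.336 Y164.474 F2406
G01 X46.125 Y158.714 F2406
G01 X37.310 Y154.070 F2406
G01 X27.889 Y150.544 F2406
G0 X43.621 Y134.053
M3 S248
G01 X70.608 Y134.053 F2406
G01 X70.608 Y107.838 F2406
G01 X43.621 Y107.838 F2406
G01 X43.621 Y134.053 F2406
M5
G0 X0.000 Y0.000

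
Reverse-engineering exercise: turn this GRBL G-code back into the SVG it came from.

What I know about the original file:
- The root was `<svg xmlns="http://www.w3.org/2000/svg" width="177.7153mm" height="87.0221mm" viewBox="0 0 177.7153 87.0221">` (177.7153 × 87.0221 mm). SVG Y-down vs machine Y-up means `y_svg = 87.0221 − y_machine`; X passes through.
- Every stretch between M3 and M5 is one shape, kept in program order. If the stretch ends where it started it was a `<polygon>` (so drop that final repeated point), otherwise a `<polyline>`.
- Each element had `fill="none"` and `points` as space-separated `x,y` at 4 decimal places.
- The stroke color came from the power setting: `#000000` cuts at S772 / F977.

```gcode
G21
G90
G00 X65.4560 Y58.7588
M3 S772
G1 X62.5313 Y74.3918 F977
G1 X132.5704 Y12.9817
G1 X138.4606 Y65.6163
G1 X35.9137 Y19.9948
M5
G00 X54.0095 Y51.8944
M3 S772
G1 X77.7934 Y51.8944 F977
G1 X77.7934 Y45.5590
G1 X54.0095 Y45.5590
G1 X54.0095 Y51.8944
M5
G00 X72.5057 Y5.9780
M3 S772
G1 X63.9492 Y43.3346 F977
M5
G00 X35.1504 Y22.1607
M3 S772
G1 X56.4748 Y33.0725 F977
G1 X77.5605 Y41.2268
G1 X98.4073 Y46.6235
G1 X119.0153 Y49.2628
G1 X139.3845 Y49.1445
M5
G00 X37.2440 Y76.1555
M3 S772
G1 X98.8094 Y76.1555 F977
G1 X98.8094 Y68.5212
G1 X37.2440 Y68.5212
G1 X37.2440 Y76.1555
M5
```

y_svg = 87.0221 − y_m. Every run uses S772, so all elements get stroke `#000000` (cut).

[1] open run; points: 65.4560,28.2633 62.5313,12.6303 132.5704,74.0404 138.4606,21.4058 35.9137,67.0273

[2] closed run; points: 54.0095,35.1277 77.7934,35.1277 77.7934,41.4631 54.0095,41.4631

[3] open run; points: 72.5057,81.0441 63.9492,43.6875

[4] open run; points: 35.1504,64.8614 56.4748,53.9496 77.5605,45.7953 98.4073,40.3986 119.0153,37.7593 139.3845,37.8776

[5] closed run; points: 37.2440,10.8666 98.8094,10.8666 98.8094,18.5009 37.2440,18.5009

<svg xmlns="http://www.w3.org/2000/svg" width="177.7153mm" height="87.0221mm" viewBox="0 0 177.7153 87.0221">
  <polyline points="65.4560,28.2633 62.5313,12.6303 132.5704,74.0404 138.4606,21.4058 35.9137,67.0273" fill="none" stroke="#000000"/>
  <polygon points="54.0095,35.1277 77.7934,35.1277 77.7934,41.4631 54.0095,41.4631" fill="none" stroke="#000000"/>
  <polyline points="72.5057,81.0441 63.9492,43.6875" fill="none" stroke="#000000"/>
  <polyline points="35.1504,64.8614 56.4748,53.9496 77.5605,45.7953 98.4073,40.3986 119.0153,37.7593 139.3845,37.8776" fill="none" stroke="#000000"/>
  <polygon points="37.2440,10.8666 98.8094,10.8666 98.8094,18.5009 37.2440,18.5009" fill="none" stroke="#000000"/>
</svg>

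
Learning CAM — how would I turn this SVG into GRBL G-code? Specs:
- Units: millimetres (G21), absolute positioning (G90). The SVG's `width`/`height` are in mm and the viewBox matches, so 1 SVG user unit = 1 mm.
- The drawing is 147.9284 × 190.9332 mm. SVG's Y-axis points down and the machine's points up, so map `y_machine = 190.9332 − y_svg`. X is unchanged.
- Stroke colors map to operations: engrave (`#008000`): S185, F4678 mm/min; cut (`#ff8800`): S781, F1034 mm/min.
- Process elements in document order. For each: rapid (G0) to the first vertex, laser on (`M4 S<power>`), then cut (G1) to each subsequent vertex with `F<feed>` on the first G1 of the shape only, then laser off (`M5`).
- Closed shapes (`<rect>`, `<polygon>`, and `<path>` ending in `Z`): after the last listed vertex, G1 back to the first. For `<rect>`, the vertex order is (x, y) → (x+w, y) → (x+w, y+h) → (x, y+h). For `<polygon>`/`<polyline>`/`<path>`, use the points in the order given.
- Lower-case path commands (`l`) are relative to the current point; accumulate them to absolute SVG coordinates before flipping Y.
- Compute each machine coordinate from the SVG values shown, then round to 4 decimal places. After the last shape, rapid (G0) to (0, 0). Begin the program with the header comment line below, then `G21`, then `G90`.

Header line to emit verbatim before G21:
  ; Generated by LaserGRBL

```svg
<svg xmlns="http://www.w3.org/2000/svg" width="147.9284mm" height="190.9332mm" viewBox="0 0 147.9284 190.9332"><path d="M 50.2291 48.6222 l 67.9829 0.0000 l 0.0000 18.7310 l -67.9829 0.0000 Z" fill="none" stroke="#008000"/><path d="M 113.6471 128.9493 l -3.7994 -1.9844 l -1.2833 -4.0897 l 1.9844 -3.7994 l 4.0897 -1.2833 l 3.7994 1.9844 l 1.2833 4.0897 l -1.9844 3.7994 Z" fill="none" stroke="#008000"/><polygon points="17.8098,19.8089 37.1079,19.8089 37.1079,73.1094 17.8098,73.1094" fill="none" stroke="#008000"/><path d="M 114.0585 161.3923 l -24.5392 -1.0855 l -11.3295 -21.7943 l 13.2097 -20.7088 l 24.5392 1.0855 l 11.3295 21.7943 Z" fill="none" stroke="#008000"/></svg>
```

; Generated by LaserGRBL
G21
G90
G0 X50.2291 Y142.3110
M4 S185
G1 X118.2120 Y142.3110 F4678
G1 X118.2120 Y123.5800
G1 X50.2291 Y123.5800
G1 X50.2291 Y142.3110
M5
G0 X113.6471 Y61.9839
M4 S185
G1 X109.8477 Y63.9683 F4678
G1 X108.5644 Y68.0580
G1 X110.5488 Y71.8574
G1 X114.6385 Y73.1407
G1 X118.4379 Y71.1563
G1 X119.7212 Y67.0666
G1 X117.7368 Y63.2672
G1 X113.6471 Y61.9839
M5
G0 X17.8098 Y171.1243
M4 S185
G1 X37.1079 Y171.1243 F4678
G1 X37.1079 Y117.8238
G1 X17.8098 Y117.8238
G1 X17.8098 Y171.1243
M5
G0 X114.0585 Y29.5409
M4 S185
G1 X89.5193 Y30.6264 F4678
G1 X78.1898 Y52.4207
G1 X91.3995 Y73.1295
G1 X115.9387 Y72.0440
G1 X127.2682 Y50.2497
G1 X114.0585 Y29.5409
M5
G0 X0.0000 Y0.0000

1 u = 1 mm; y_m = 190.9332 − y.

[1] `<path>` rectangle, #008000→engrave S185 F4678: (50.2291,142.3110) → (118.2120,142.3110) → (118.2120,123.5800) → (50.2291,123.5800) → (50.2291,142.3110) (closed)

[2] `<path>` regular polygon, #008000→engrave S185 F4678: (113.6471,61.9839) → (109.8477,63.9683) → (108.5644,68.0580) → (110.5488,71.8574) → (114.6385,73.1407) → (118.4379,71.1563) → (119.7212,67.0666) → (117.7368,63.2672) → (113.6471,61.9839) (closed)

[3] `<polygon>` rectangle, #008000→engrave S185 F4678: (17.8098,171.1243) → (37.1079,171.1243) → (37.1079,117.8238) → (17.8098,117.8238) → (17.8098,171.1243) (closed)

[4] `<path>` regular polygon, #008000→engrave S185 F4678: (114.0585,29.5409) → (89.5193,30.6264) → (78.1898,52.4207) → (91.3995,73.1295) → (115.9387,72.0440) → (127.2682,50.2497) → (114.0585,29.5409) (closed)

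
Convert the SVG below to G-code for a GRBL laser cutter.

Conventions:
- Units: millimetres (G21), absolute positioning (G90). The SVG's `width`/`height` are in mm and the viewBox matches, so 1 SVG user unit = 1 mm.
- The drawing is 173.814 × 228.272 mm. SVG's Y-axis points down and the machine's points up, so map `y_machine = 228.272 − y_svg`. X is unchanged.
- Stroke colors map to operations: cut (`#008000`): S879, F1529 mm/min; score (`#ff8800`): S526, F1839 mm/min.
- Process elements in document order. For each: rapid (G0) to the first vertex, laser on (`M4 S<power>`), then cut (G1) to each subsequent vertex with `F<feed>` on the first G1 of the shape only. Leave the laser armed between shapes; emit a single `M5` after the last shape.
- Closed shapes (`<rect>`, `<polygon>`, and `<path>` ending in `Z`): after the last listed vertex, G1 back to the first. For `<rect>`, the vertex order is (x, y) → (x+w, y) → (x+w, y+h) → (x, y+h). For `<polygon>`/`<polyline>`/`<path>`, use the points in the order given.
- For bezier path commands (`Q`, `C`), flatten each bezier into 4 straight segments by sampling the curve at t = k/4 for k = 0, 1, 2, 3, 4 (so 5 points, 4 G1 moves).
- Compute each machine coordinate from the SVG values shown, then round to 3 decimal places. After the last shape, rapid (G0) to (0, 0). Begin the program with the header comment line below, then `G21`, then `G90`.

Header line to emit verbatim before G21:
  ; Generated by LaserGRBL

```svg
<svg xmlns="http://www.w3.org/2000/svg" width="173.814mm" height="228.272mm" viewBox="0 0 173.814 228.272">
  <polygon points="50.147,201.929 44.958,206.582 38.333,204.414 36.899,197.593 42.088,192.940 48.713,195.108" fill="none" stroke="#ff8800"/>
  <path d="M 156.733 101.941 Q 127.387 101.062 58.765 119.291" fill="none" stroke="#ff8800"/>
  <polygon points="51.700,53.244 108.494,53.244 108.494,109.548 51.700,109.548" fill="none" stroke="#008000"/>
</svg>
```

; Generated by LaserGRBL
G21
G90
G0 X50.147 Y26.343
M4 S526
G1 X44.958 Y21.690 F1839
G1 X38.333 Y23.858
G1 X36.899 Y30.679
G1 X42.088 Y35.332
G1 X48.713 Y33.164
G1 X50.147 Y26.343
G0 X156.733 Y126.331
M4 S526
G1 X139.605 Y125.576 F1839
G1 X117.568 Y122.433
G1 X90.621 Y116.901
G1 X58.765 Y108.981
G0 X51.700 Y175.028
M4 S879
G1 X108.494 Y175.028 F1529
G1 X108.494 Y118.724
G1 X51.700 Y118.724
G1 X51.700 Y175.028
M5
G0 X0.000 Y0.000

viewBox `0 0 173.814 228.272` with mm width/height → 1 unit = 1 mm. Flip: y_m = 228.272 − y_svg.

**Shape 1** — `<polygon>` regular polygon, stroke `#ff8800` → score (S526, F1839). Machine vertices: (50.147,26.343) → (44.958,21.690) → (38.333,23.858) → (36.899,30.679) → (42.088,35.332) → (48.713,33.164) → (50.147,26.343). Closed: final G1 returns to the first vertex.

**Shape 2** — `<path>` quadratic bezier, stroke `#ff8800` → score (S526, F1839). Control points (SVG): P0=(156.733,101.941), P1=(127.387,101.062), P2=(58.765,119.291); sampled at t=k/4. Machine vertices: (156.733,126.331) → (139.605,125.576) → (117.568,122.433) → (90.621,116.901) → (58.765,108.981). Open path.

**Shape 3** — `<polygon>` rectangle, stroke `#008000` → cut (S879, F1529). Machine vertices: (51.700,175.028) → (108.494,175.028) → (108.494,118.724) → (51.700,118.724) → (51.700,175.028). Closed: final G1 returns to the first vertex.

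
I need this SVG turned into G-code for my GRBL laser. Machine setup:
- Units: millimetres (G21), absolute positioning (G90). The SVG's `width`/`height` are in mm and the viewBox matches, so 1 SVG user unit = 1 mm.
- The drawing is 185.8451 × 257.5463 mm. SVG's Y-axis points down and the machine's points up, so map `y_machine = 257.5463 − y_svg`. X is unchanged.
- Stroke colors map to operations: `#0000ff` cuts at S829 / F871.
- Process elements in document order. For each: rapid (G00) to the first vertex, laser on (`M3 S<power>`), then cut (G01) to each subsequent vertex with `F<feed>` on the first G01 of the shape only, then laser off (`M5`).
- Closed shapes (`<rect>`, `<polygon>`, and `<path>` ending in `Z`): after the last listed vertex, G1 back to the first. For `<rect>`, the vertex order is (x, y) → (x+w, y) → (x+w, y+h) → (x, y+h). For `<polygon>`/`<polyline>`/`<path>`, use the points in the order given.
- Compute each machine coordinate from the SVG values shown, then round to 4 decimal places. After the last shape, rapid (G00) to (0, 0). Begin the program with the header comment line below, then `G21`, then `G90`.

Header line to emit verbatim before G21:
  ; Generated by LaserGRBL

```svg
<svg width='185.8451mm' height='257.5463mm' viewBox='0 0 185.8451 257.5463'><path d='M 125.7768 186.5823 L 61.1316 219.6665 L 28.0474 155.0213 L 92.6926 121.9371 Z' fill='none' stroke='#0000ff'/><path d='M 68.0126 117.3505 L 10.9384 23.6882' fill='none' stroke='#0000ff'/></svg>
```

; Generated by LaserGRBL
G21
G90
G00 X125.7768 Y70.9640
M3 S829
G01 X61.1316 Y37.8798 F871
G01 X28.0474 Y102.5250
G01 X92.6926 Y135.6092
G01 X125.7768 Y70.9640
M5
G00 X68.0126 Y140.1958
M3 S829
G01 X10.9384 Y233.8581 F871
M5
G00 X0.0000 Y0.0000

1 u = 1 mm; y_m = 257.5463 − y.

[1] `<path>` regular polygon, #0000ff→cut S829 F871: (125.7768,70.9640) → (61.1316,37.8798) → (28.0474,102.5250) → (92.6926,135.6092) → (125.7768,70.9640) (closed)

[2] `<path>` line segment, #0000ff→cut S829 F871: (68.0126,140.1958) → (10.9384,233.8581)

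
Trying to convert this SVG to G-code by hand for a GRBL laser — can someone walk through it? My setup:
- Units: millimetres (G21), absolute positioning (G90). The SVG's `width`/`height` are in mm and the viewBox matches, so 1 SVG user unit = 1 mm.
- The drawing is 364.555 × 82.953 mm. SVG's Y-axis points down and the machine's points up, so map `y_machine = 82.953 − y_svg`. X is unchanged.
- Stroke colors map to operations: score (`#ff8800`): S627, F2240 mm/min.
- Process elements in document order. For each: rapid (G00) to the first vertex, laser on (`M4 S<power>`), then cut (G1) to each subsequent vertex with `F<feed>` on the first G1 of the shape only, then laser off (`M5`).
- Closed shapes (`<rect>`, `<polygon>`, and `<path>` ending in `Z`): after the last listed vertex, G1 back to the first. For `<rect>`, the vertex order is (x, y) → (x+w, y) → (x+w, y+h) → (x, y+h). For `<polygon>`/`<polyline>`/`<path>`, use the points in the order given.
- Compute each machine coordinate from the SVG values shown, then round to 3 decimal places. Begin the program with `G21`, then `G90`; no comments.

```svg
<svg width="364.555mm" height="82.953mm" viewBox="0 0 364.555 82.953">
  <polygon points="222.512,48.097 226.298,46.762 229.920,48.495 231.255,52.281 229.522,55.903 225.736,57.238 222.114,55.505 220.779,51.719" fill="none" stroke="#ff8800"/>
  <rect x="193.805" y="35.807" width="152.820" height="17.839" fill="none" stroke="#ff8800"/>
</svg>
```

G21
G90
G00 X222.512 Y34.856
M4 S627
G1 X226.298 Y36.191 F2240
G1 X229.920 Y34.458
G1 X231.255 Y30.672
G1 X229.522 Y27.050
G1 X225.736 Y25.715
G1 X222.114 Y27.448
G1 X220.779 Y31.234
G1 X222.512 Y34.856
M5
G00 X193.805 Y47.146
M4 S627
G1 X346.625 Y47.146 F2240
G1 X346.625 Y29.307
G1 X193.805 Y29.307
G1 X193.805 Y47.146
M5

Since the viewBox matches the mm dimensions, user units are millimetres directly. The only transform is the Y-flip y_m = 82.953 − y_svg.

Shape 1 is a regular polygon drawn with `<polygon>`. Its stroke #ff8800 means score at S627, F2240. After flipping Y the toolpath is (222.512,34.856) → (226.298,36.191) → (229.920,34.458) → (231.255,30.672) → (229.522,27.050) → (225.736,25.715) → (222.114,27.448) → (220.779,31.234) → (222.512,34.856), returning to the start.

Shape 2 is a rectangle drawn with `<rect>`. Its stroke #ff8800 means score at S627, F2240. After flipping Y the toolpath is (193.805,47.146) → (346.625,47.146) → (346.625,29.307) → (193.805,29.307) → (193.805,47.146), returning to the start.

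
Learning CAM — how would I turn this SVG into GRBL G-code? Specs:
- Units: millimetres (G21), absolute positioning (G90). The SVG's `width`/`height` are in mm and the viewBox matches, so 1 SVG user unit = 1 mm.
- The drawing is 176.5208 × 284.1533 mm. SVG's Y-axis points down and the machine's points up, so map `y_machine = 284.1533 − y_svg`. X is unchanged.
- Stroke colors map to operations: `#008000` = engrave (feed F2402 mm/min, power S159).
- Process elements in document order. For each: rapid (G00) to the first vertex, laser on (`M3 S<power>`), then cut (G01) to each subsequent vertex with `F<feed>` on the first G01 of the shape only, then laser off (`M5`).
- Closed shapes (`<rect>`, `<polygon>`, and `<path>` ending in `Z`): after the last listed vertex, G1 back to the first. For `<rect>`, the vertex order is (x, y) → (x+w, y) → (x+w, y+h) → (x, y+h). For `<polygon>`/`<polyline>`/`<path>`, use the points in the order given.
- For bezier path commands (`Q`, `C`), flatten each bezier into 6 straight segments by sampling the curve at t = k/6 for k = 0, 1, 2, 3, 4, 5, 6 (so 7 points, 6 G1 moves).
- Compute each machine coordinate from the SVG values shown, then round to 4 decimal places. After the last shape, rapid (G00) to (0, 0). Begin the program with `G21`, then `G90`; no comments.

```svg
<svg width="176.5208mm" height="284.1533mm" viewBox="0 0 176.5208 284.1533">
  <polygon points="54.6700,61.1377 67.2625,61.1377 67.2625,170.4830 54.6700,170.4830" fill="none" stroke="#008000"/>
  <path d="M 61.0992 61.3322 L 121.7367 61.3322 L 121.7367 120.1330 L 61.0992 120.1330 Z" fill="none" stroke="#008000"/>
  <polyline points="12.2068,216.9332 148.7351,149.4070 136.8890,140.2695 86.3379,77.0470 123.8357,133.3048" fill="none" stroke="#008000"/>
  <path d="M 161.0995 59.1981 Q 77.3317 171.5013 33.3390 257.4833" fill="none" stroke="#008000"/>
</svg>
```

G21
G90
G00 X54.6700 Y223.0156
M3 S159
G01 X67.2625 Y223.0156 F2402
G01 X67.2625 Y113.6703
G01 X54.6700 Y113.6703
G01 X54.6700 Y223.0156
M5
G00 X61.0992 Y222.8211
M3 S159
G01 X121.7367 Y222.8211 F2402
G01 X121.7367 Y164.0203
G01 X61.0992 Y164.0203
G01 X61.0992 Y222.8211
M5
G00 X12.2068 Y67.2201
M3 S159
G01 X148.7351 Y134.7463 F2402
G01 X136.8890 Y143.8838
G01 X86.3379 Y207.1063
G01 X123.8357 Y150.8485
M5
G00 X161.0995 Y224.9552
M3 S159
G01 X134.2818 Y188.2519 F2402
G01 X109.6738 Y153.0110
G01 X87.2755 Y119.2323
G01 X67.0869 Y86.9159
G01 X49.1081 Y56.0618
G01 X33.3390 Y26.6700
M5
G00 X0.0000 Y0.0000

Since the viewBox matches the mm dimensions, user units are millimetres directly. The only transform is the Y-flip y_m = 284.1533 − y_svg.

Shape 1 is a rectangle drawn with `<polygon>`. Its stroke #008000 means engrave at S159, F2402. After flipping Y the toolpath is (54.6700,223.0156) → (67.2625,223.0156) → (67.2625,113.6703) → (54.6700,113.6703) → (54.6700,223.0156), returning to the start.

Shape 2 is a rectangle drawn with `<path>`. Its stroke #008000 means engrave at S159, F2402. After flipping Y the toolpath is (61.0992,222.8211) → (121.7367,222.8211) → (121.7367,164.0203) → (61.0992,164.0203) → (61.0992,222.8211), returning to the start.

Shape 3 is a open polyline drawn with `<polyline>`. Its stroke #008000 means engrave at S159, F2402. After flipping Y the toolpath is (12.2068,67.2201) → (148.7351,134.7463) → (136.8890,143.8838) → (86.3379,207.1063) → (123.8357,150.8485).

Shape 4 is a quadratic bezier drawn with `<path>`. Its stroke #008000 means engrave at S159, F2402. After flipping Y the toolpath is (161.0995,224.9552) → (134.2818,188.2519) → (109.6738,153.0110) → (87.2755,119.2323) → (67.0869,86.9159) → (49.1081,56.0618) → (33.3390,26.6700).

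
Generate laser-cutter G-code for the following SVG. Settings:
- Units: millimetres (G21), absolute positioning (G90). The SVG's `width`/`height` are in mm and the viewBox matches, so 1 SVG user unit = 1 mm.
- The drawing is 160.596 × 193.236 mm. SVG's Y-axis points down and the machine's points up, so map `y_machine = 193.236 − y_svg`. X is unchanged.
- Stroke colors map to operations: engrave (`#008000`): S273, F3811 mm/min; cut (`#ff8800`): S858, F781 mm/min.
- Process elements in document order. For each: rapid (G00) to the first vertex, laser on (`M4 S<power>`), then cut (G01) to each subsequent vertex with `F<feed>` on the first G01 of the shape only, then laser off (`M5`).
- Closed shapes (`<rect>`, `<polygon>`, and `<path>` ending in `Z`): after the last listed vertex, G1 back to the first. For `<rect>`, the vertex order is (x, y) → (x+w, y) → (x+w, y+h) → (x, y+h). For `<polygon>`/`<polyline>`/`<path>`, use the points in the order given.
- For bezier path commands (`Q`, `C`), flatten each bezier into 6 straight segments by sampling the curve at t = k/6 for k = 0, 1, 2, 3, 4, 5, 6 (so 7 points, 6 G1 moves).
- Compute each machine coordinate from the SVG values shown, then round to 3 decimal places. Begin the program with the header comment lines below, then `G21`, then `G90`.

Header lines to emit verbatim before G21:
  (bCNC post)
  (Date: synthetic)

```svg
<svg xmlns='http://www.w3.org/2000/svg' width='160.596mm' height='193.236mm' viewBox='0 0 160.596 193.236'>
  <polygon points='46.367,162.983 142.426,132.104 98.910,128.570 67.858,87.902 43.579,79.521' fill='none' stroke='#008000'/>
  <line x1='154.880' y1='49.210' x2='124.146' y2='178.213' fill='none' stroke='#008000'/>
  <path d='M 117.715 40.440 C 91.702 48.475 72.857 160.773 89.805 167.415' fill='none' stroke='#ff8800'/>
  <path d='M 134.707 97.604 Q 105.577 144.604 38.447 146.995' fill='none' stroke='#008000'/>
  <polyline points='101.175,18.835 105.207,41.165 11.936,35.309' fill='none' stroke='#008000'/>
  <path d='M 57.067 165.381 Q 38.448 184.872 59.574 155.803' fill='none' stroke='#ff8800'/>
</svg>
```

(bCNC post)
(Date: synthetic)
G21
G90
G00 X46.367 Y30.253
M4 S273
G01 X142.426 Y61.132 F3811
G01 X98.910 Y64.666
G01 X67.858 Y105.334
G01 X43.579 Y113.715
G01 X46.367 Y30.253
M5
G00 X154.880 Y144.026
M4 S273
G01 X124.146 Y15.023 F3811
M5
G00 X117.715 Y152.796
M4 S858
G01 X105.438 Y141.062 F781
G01 X95.152 Y117.781
G01 X87.650 Y88.786
G01 X83.728 Y59.907
G01 X84.181 Y36.975
G01 X89.805 Y25.821
M5
G00 X134.707 Y95.632
M4 S273
G01 X123.941 Y81.204 F3811
G01 X111.065 Y69.255
G01 X96.077 Y59.784
G01 X78.978 Y52.792
G01 X59.768 Y48.277
G01 X38.447 Y46.241
M5
G00 X101.175 Y174.401
M4 S273
G01 X105.207 Y152.071 F3811
G01 X11.936 Y157.927
M5
G00 X57.067 Y27.855
M4 S858
G01 X51.965 Y22.707 F781
G01 X49.070 Y20.257
G01 X48.384 Y20.504
G01 X49.906 Y23.449
G01 X53.636 Y29.092
G01 X59.574 Y37.433
M5

viewBox `0 0 160.596 193.236` with mm width/height → 1 unit = 1 mm. Flip: y_m = 193.236 − y_svg.

**Shape 1** — `<polygon>` closed polygon, stroke `#008000` → engrave (S273, F3811). Machine vertices: (46.367,30.253) → (142.426,61.132) → (98.910,64.666) → (67.858,105.334) → (43.579,113.715) → (46.367,30.253). Closed: final G1 returns to the first vertex.

**Shape 2** — `<line>` line segment, stroke `#008000` → engrave (S273, F3811). Machine vertices: (154.880,144.026) → (124.146,15.023). Open path.

**Shape 3** — `<path>` cubic bezier, stroke `#ff8800` → cut (S858, F781). Control points (SVG): P0=(117.715,40.440), P1=(91.702,48.475), P2=(72.857,160.773), P3=(89.805,167.415); sampled at t=k/6. Machine vertices: (117.715,152.796) → (105.438,141.062) → (95.152,117.781) → (87.650,88.786) → (83.728,59.907) → (84.181,36.975) → (89.805,25.821). Open path.

**Shape 4** — `<path>` quadratic bezier, stroke `#008000` → engrave (S273, F3811). Control points (SVG): P0=(134.707,97.604), P1=(105.577,144.604), P2=(38.447,146.995); sampled at t=k/6. Machine vertices: (134.707,95.632) → (123.941,81.204) → (111.065,69.255) → (96.077,59.784) → (78.978,52.792) → (59.768,48.277) → (38.447,46.241). Open path.

**Shape 5** — `<polyline>` open polyline, stroke `#008000` → engrave (S273, F3811). Machine vertices: (101.175,174.401) → (105.207,152.071) → (11.936,157.927). Open path.

**Shape 6** — `<path>` quadratic bezier, stroke `#ff8800` → cut (S858, F781). Control points (SVG): P0=(57.067,165.381), P1=(38.448,184.872), P2=(59.574,155.803); sampled at t=k/6. Machine vertices: (57.067,27.855) → (51.965,22.707) → (49.070,20.257) → (48.384,20.504) → (49.906,23.449) → (53.636,29.092) → (59.574,37.433). Open path.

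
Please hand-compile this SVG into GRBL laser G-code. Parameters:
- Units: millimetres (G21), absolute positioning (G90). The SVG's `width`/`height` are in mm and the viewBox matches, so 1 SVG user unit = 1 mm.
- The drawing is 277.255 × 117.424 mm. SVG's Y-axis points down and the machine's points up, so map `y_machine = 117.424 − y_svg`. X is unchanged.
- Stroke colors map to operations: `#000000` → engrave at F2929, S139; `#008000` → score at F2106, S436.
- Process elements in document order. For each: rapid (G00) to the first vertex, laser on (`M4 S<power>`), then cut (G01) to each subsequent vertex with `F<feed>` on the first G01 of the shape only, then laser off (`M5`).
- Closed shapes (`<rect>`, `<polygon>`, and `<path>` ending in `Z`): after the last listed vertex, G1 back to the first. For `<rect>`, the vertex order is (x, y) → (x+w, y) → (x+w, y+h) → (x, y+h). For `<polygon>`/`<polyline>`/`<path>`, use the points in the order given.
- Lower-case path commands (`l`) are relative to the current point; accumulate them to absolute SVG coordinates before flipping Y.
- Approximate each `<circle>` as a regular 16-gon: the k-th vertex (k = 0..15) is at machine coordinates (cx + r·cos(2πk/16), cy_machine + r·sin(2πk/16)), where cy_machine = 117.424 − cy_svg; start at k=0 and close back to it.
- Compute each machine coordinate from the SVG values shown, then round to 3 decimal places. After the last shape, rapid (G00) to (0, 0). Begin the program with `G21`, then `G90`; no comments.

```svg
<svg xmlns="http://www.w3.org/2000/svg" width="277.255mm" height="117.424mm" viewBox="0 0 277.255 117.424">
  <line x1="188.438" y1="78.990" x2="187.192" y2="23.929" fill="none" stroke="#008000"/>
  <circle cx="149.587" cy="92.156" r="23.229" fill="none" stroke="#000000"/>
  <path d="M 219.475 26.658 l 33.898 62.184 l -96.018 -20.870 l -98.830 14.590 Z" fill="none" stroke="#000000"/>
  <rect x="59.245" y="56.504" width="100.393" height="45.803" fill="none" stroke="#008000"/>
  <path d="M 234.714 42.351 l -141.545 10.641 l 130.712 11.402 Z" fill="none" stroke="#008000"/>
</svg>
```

viewBox `0 0 277.255 117.424` with mm width/height → 1 unit = 1 mm. Flip: y_m = 117.424 − y_svg.

**Shape 1** — `<line>` line segment, stroke `#008000` → score (S436, F2106). Machine vertices: (188.438,38.434) → (187.192,93.495). Open path.

**Shape 2** — `<circle>` circle, stroke `#000000` → engrave (S139, F2929). Machine vertices: (172.816,25.268) → (171.048,34.157) → (166.012,41.693) → (158.476,46.729) → (149.587,48.497) → (140.698,46.729) → (133.162,41.693) → (128.126,34.157) → (126.358,25.268) → (128.126,16.379) → (133.162,8.843) → (140.698,3.807) → (149.587,2.039) → (158.476,3.807) → (166.012,8.843) → (171.048,16.379) → (172.816,25.268). Closed: final G1 returns to the first vertex.

**Shape 3** — `<path>` closed polygon, stroke `#000000` → engrave (S139, F2929). Machine vertices: (219.475,90.766) → (253.373,28.582) → (157.355,49.452) → (58.525,34.862) → (219.475,90.766). Closed: final G1 returns to the first vertex.

**Shape 4** — `<rect>` rectangle, stroke `#008000` → score (S436, F2106). Machine vertices: (59.245,60.920) → (159.638,60.920) → (159.638,15.117) → (59.245,15.117) → (59.245,60.920). Closed: final G1 returns to the first vertex.

**Shape 5** — `<path>` closed polygon, stroke `#008000` → score (S436, F2106). Machine vertices: (234.714,75.073) → (93.169,64.432) → (223.881,53.030) → (234.714,75.073). Closed: final G1 returns to the first vertex.

G21
G90
G00 X188.438 Y38.434
M4 S436
G01 X187.192 Y93.495 F2106
M5
G00 X172.816 Y25.268
M4 S139
G01 X171.048 Y34.157 F2929
G01 X166.012 Y41.693
G01 X158.476 Y46.729
G01 X149.587 Y48.497
G01 X140.698 Y46.729
G01 X133.162 Y41.693
G01 X128.126 Y34.157
G01 X126.358 Y25.268
G01 X128.126 Y16.379
G01 X133.162 Y8.843
G01 X140.698 Y3.807
G01 X149.587 Y2.039
G01 X158.476 Y3.807
G01 X166.012 Y8.843
G01 X171.048 Y16.379
G01 X172.816 Y25.268
M5
G00 X219.475 Y90.766
M4 S139
G01 X253.373 Y28.582 F2929
G01 X157.355 Y49.452
G01 X58.525 Y34.862
G01 X219.475 Y90.766
M5
G00 X59.245 Y60.920
M4 S436
G01 X159.638 Y60.920 F2106
G01 X159.638 Y15.117
G01 X59.245 Y15.117
G01 X59.245 Y60.920
M5
G00 X234.714 Y75.073
M4 S436
G01 X93.169 Y64.432 F2106
G01 X223.881 Y53.030
G01 X234.714 Y75.073
M5
G00 X0.000 Y0.000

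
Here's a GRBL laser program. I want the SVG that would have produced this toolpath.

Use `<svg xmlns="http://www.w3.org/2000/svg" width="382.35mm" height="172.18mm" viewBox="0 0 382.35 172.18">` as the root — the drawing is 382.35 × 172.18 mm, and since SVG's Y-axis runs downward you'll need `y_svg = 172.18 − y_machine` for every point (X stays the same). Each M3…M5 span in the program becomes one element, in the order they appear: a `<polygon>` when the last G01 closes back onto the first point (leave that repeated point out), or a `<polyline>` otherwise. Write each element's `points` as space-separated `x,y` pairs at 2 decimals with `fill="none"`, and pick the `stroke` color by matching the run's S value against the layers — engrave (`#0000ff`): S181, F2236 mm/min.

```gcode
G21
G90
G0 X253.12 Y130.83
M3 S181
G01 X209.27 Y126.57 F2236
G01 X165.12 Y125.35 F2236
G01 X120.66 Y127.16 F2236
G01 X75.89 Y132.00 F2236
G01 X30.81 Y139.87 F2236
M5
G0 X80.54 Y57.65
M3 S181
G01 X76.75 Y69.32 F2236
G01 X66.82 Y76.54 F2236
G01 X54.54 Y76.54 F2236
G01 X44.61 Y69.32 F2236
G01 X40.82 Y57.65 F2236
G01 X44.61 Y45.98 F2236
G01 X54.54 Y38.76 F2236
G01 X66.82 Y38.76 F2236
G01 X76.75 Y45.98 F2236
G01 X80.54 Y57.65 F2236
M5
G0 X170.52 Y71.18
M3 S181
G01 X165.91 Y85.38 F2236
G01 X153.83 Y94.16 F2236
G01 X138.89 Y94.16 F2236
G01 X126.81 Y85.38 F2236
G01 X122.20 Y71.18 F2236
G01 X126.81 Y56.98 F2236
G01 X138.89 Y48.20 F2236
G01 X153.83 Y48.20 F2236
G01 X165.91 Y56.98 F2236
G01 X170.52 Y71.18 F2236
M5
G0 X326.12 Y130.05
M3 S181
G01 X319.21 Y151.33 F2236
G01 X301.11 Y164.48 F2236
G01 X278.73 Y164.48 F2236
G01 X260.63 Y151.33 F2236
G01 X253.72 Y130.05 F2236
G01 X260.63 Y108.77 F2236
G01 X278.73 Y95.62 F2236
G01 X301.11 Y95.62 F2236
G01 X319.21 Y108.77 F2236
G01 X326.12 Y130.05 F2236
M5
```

y_svg = 172.18 − y_m. Every run uses S181, so all elements get stroke `#0000ff` (engrave).

[1] open run; points: 253.12,41.35 209.27,45.61 165.12,46.83 120.66,45.02 75.89,40.18 30.81,32.31

[2] closed run; points: 80.54,114.53 76.75,102.86 66.82,95.64 54.54,95.64 44.61,102.86 40.82,114.53 44.61,126.20 54.54,133.42 66.82,133.42 76.75,126.20

[3] closed run; points: 170.52,101.00 165.91,86.80 153.83,78.02 138.89,78.02 126.81,86.80 122.20,101.00 126.81,115.20 138.89,123.98 153.83,123.98 165.91,115.20

[4] closed run; points: 326.12,42.13 319.21,20.85 301.11,7.70 278.73,7.70 260.63,20.85 253.72,42.13 260.63,63.41 278.73,76.56 301.11,76.56 319.21,63.41

<svg xmlns="http://www.w3.org/2000/svg" width="382.35mm" height="172.18mm" viewBox="0 0 382.35 172.18">
  <polyline points="253.12,41.35 209.27,45.61 165.12,46.83 120.66,45.02 75.89,40.18 30.81,32.31" fill="none" stroke="#0000ff"/>
  <polygon points="80.54,114.53 76.75,102.86 66.82,95.64 54.54,95.64 44.61,102.86 40.82,114.53 44.61,126.20 54.54,133.42 66.82,133.42 76.75,126.20" fill="none" stroke="#0000ff"/>
  <polygon points="170.52,101.00 165.91,86.80 153.83,78.02 138.89,78.02 126.81,86.80 122.20,101.00 126.81,115.20 138.89,123.98 153.83,123.98 165.91,115.20" fill="none" stroke="#0000ff"/>
  <polygon points="326.12,42.13 319.21,20.85 301.11,7.70 278.73,7.70 260.63,20.85 253.72,42.13 260.63,63.41 278.73,76.56 301.11,76.56 319.21,63.41" fill="none" stroke="#0000ff"/>
</svg>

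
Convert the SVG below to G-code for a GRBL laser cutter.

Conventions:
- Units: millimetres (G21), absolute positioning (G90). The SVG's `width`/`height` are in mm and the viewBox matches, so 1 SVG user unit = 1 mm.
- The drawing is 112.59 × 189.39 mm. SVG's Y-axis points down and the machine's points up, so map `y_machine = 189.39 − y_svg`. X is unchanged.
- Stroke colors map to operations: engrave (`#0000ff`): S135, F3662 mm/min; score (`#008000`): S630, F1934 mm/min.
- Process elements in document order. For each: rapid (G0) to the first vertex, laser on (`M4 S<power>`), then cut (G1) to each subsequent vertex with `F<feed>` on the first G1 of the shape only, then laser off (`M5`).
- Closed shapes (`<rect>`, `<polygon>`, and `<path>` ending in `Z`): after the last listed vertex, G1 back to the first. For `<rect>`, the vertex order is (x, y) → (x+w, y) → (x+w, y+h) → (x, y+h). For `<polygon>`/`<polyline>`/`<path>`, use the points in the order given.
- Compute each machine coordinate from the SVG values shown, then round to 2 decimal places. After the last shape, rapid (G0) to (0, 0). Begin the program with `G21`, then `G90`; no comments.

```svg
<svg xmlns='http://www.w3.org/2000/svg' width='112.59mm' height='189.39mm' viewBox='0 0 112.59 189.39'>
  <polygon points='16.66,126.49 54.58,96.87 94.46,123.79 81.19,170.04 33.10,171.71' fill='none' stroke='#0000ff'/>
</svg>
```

G21
G90
G0 X16.66 Y62.90
M4 S135
G1 X54.58 Y92.52 F3662
G1 X94.46 Y65.60
G1 X81.19 Y19.35
G1 X33.10 Y17.68
G1 X16.66 Y62.90
M5
G0 X0.00 Y0.00

1 u = 1 mm; y_m = 189.39 − y.

[1] `<polygon>` regular polygon, #0000ff→engrave S135 F3662: (16.66,62.90) → (54.58,92.52) → (94.46,65.60) → (81.19,19.35) → (33.10,17.68) → (16.66,62.90) (closed)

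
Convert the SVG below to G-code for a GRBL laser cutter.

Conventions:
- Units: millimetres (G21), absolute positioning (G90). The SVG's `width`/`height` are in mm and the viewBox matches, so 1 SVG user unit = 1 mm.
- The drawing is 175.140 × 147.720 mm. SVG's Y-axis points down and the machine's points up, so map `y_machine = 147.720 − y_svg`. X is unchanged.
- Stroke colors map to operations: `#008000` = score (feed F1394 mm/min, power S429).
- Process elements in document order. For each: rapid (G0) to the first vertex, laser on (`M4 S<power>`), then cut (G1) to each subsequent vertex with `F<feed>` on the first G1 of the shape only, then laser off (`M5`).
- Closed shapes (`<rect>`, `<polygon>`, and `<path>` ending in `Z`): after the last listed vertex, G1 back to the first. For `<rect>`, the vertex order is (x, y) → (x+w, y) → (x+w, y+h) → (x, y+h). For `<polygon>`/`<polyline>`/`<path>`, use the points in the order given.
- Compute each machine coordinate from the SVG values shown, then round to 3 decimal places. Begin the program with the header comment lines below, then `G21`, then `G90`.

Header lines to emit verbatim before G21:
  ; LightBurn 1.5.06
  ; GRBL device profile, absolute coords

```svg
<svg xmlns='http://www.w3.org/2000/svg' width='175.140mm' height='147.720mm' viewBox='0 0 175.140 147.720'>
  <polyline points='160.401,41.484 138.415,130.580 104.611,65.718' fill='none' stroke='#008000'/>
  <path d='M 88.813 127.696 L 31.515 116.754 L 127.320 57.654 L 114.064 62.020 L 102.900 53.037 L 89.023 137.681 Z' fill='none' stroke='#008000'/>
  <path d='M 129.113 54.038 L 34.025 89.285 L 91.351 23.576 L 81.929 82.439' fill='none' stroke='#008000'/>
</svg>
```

; LightBurn 1.5.06
; GRBL device profile, absolute coords
G21
G90
G0 X160.401 Y106.236
M4 S429
G1 X138.415 Y17.140 F1394
G1 X104.611 Y82.002
M5
G0 X88.813 Y20.024
M4 S429
G1 X31.515 Y30.966 F1394
G1 X127.320 Y90.066
G1 X114.064 Y85.700
G1 X102.900 Y94.683
G1 X89.023 Y10.039
G1 X88.813 Y20.024
M5
G0 X129.113 Y93.682
M4 S429
G1 X34.025 Y58.435 F1394
G1 X91.351 Y124.144
G1 X81.929 Y65.281
M5

viewBox `0 0 175.140 147.720` with mm width/height → 1 unit = 1 mm. Flip: y_m = 147.720 − y_svg.

**Shape 1** — `<polyline>` open polyline, stroke `#008000` → score (S429, F1394). Machine vertices: (160.401,106.236) → (138.415,17.140) → (104.611,82.002). Open path.

**Shape 2** — `<path>` closed polygon, stroke `#008000` → score (S429, F1394). Machine vertices: (88.813,20.024) → (31.515,30.966) → (127.320,90.066) → (114.064,85.700) → (102.900,94.683) → (89.023,10.039) → (88.813,20.024). Closed: final G1 returns to the first vertex.

**Shape 3** — `<path>` open polyline, stroke `#008000` → score (S429, F1394). Machine vertices: (129.113,93.682) → (34.025,58.435) → (91.351,124.144) → (81.929,65.281). Open path.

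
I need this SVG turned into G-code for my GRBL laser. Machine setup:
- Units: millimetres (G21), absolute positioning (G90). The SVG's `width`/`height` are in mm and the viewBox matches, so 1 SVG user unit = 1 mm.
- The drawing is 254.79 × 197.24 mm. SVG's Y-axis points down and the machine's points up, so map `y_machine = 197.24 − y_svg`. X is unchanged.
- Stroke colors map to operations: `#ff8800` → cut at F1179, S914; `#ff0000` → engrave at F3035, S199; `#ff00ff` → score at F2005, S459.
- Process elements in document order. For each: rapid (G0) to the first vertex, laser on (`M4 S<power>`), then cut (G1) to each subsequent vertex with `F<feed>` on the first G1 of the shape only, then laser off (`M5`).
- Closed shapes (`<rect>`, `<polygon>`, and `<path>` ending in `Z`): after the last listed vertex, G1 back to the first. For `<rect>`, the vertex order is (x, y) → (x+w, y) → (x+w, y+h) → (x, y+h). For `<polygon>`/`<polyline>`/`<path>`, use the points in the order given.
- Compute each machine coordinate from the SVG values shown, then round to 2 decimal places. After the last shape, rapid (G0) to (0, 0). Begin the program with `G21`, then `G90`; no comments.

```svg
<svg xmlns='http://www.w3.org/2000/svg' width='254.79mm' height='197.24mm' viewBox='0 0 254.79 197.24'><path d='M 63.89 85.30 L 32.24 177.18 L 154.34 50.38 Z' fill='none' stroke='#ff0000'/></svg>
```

Since the viewBox matches the mm dimensions, user units are millimetres directly. The only transform is the Y-flip y_m = 197.24 − y_svg.

Shape 1 is a closed polygon drawn with `<path>`. Its stroke #ff0000 means engrave at S199, F3035. After flipping Y the toolpath is (63.89,111.94) → (32.24,20.06) → (154.34,146.86) → (63.89,111.94), returning to the start.

G21
G90
G0 X63.89 Y111.94
M4 S199
G1 X32.24 Y20.06 F3035
G1 X154.34 Y146.86
G1 X63.89 Y111.94
M5
G0 X0.00 Y0.00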